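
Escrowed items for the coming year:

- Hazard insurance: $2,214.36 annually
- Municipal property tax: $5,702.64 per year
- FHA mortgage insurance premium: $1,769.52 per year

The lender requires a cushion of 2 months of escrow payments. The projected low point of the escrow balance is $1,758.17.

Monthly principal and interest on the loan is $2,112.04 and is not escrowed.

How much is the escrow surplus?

Hazard insurance: $2,214.36
Municipal property tax: $5,702.64
FHA mortgage insurance premium: $1,769.52
Combined annual = $9,686.52
Per month = $9,686.52 ÷ 12 = $807.21
Required cushion = 2 × $807.21 = $1,614.42
Excess over cushion: $1,758.17 − $1,614.42 = $143.75

$143.75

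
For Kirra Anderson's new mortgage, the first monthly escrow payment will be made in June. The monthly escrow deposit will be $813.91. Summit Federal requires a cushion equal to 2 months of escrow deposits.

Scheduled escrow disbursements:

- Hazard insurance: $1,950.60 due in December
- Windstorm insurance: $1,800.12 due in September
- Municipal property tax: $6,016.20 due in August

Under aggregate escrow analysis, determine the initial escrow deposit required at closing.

$6,188.50

Cushion = 2 × $813.91 = $1,627.82
Trial balance (start $0, +$813.91 each month, − disbursements):
  Jun: +$813.91 → $813.91
  Jul: +$813.91 → $1,627.82
  Aug: +$813.91 − $6,016.20 → -$3,574.47
  Sep: +$813.91 − $1,800.12 → -$4,560.68
  Oct: +$813.91 → -$3,746.77
  Nov: +$813.91 → -$2,932.86
  Dec: +$813.91 − $1,950.60 → -$4,069.55
  Jan: +$813.91 → -$3,255.64
  Feb: +$813.91 → -$2,441.73
  Mar: +$813.91 → -$1,627.82
  Apr: +$813.91 → -$813.91
  May: +$813.91 → $0.00
Lowest trial balance = -$4,560.68 (Sep)
Initial deposit = cushion − low point = $1,627.82 − (-$4,560.68) = $6,188.50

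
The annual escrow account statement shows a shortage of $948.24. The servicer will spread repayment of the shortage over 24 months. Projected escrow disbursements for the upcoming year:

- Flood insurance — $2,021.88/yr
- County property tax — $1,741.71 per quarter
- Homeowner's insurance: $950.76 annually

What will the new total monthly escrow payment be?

$867.80

Flood insurance — $2,021.88 per year
County property tax — $1,741.71 × 4 = $6,966.84 per year
Homeowner's insurance — $950.76 per year
Yearly total = $2,021.88 + $6,966.84 + $950.76 = $9,939.48
Monthly = $9,939.48 / 12 = $828.29
Shortage per month = $948.24 / 24 = $39.51
New monthly escrow = $828.29 + $39.51 = $867.80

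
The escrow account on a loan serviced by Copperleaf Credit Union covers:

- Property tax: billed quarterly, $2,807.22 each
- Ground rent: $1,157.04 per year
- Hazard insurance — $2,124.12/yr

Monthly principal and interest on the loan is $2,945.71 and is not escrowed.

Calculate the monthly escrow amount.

Property tax = $2,807.22 × 4 = $11,228.88
Ground rent = $1,157.04
Hazard insurance = $2,124.12
Total annual escrow = $11,228.88 + $1,157.04 + $2,124.12 = $14,510.04
Monthly escrow = $14,510.04 / 12 = $1,209.17

$1,209.17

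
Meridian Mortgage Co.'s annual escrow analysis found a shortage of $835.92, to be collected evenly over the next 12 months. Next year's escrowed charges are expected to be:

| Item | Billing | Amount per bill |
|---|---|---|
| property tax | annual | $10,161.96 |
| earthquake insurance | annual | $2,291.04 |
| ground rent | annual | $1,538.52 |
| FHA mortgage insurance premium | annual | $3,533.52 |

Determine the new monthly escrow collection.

$1,530.08

Property tax — $10,161.96 annually
Earthquake insurance — $2,291.04 annually
Ground rent — $1,538.52 annually
FHA mortgage insurance premium — $3,533.52 annually
Total annual escrow = $10,161.96 + $2,291.04 + $1,538.52 + $3,533.52 = $17,525.04
Per month = $17,525.04 ÷ 12 = $1,460.42
Shortage per month = $835.92 / 12 = $69.66
New monthly escrow = $1,460.42 + $69.66 = $1,530.08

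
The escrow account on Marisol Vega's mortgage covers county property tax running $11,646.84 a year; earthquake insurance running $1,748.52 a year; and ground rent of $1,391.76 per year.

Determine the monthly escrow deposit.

$1,232.26

County property tax = $11,646.84 per year
Earthquake insurance = $1,748.52 per year
Ground rent = $1,391.76 per year
Annual escrow total = $11,646.84 + $1,748.52 + $1,391.76 = $14,787.12
Monthly escrow = $14,787.12 / 12 = $1,232.26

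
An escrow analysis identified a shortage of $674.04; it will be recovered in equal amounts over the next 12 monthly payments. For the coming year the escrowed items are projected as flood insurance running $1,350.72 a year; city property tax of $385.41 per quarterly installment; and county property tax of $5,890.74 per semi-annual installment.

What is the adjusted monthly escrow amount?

Flood insurance — $1,350.72/yr
City property tax — $385.41 × 4 = $1,541.64/yr
County property tax — $5,890.74 × 2 = $11,781.48/yr
Combined annual = $1,350.72 + $1,541.64 + $11,781.48 = $14,673.84
Monthly = $14,673.84 ÷ 12 = $1,222.82
Shortage per month = $674.04 / 12 = $56.17
Adjusted monthly = $1,222.82 + $56.17 = $1,278.99

$1,278.99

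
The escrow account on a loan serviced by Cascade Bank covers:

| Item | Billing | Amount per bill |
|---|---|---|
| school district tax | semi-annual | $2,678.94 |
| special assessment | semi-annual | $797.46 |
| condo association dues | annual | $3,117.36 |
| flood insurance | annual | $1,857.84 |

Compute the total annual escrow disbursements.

School district tax — $2,678.94 × 2 = $5,357.88
Special assessment — $797.46 × 2 = $1,594.92
Condo association dues — $3,117.36
Flood insurance — $1,857.84
Yearly total = $5,357.88 + $1,594.92 + $3,117.36 + $1,857.84 = $11,928.00

$11,928.00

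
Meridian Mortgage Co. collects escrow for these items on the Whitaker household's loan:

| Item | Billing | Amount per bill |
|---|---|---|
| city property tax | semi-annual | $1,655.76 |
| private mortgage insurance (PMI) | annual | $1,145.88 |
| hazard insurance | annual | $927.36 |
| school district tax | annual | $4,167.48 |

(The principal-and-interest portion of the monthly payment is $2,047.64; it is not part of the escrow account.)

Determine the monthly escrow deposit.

City property tax — $1,655.76 × 2 = $3,311.52 per year
Private mortgage insurance (PMI) — $1,145.88 per year
Hazard insurance — $927.36 per year
School district tax — $4,167.48 per year
Yearly total = $3,311.52 + $1,145.88 + $927.36 + $4,167.48 = $9,552.24
Base monthly escrow = $9,552.24 / 12 = $796.02

$796.02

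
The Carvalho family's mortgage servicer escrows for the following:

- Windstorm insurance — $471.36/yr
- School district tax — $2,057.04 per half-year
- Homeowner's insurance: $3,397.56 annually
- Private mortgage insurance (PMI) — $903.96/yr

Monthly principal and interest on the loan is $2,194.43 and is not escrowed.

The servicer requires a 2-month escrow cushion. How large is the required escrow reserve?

$1,481.16

Windstorm insurance: $471.36
School district tax: $2,057.04 × 2 = $4,114.08
Homeowner's insurance: $3,397.56
Private mortgage insurance (PMI): $903.96
Annual escrow total = $471.36 + $4,114.08 + $3,397.56 + $903.96 = $8,886.96
Per month = $8,886.96 / 12 = $740.58
Reserve = 2 × $740.58 = $1,481.16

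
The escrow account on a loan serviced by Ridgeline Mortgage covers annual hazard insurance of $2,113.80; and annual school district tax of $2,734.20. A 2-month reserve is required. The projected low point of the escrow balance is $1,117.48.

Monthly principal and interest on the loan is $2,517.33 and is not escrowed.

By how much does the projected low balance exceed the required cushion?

Hazard insurance — $2,113.80/yr
School district tax — $2,734.20/yr
Total annual escrow = $4,848.00
Per month = $4,848.00 ÷ 12 = $404.00
Required cushion = 2 × $404.00 = $808.00
Excess over cushion: $1,117.48 − $808.00 = $309.48

$309.48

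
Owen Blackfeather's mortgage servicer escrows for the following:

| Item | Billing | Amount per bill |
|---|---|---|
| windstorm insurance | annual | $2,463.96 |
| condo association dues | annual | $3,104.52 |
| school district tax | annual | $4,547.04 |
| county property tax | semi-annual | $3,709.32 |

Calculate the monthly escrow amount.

$1,461.18

Windstorm insurance: $2,463.96
Condo association dues: $3,104.52
School district tax: $4,547.04
County property tax: $3,709.32 × 2 = $7,418.64
Combined annual = $2,463.96 + $3,104.52 + $4,547.04 + $7,418.64 = $17,534.16
Monthly escrow = $17,534.16 / 12 = $1,461.18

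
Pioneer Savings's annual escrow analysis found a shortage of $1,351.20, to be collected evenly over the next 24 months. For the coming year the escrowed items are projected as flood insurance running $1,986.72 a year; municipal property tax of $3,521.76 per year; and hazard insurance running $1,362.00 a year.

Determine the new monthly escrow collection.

$628.84

Flood insurance = $1,986.72
Municipal property tax = $3,521.76
Hazard insurance = $1,362.00
Combined annual = $1,986.72 + $3,521.76 + $1,362.00 = $6,870.48
Monthly = $6,870.48 ÷ 12 = $572.54
Monthly shortage recovery: $1,351.20 ÷ 24 = $56.30
New monthly escrow = $572.54 + $56.30 = $628.84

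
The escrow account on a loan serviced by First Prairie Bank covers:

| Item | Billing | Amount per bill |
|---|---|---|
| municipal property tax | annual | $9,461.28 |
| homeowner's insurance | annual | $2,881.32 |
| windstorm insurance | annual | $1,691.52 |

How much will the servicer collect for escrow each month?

Municipal property tax — $9,461.28
Homeowner's insurance — $2,881.32
Windstorm insurance — $1,691.52
Total per year = $14,034.12
Base monthly escrow = $14,034.12 / 12 = $1,169.51

$1,169.51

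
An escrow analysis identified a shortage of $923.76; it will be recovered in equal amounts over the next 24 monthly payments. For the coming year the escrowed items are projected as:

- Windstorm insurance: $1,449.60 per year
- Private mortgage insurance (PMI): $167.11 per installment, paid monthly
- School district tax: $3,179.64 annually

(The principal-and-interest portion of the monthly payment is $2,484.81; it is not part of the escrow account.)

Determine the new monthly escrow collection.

Windstorm insurance = $1,449.60 annually
Private mortgage insurance (PMI) = $167.11 × 12 = $2,005.32 annually
School district tax = $3,179.64 annually
Total annual escrow = $1,449.60 + $2,005.32 + $3,179.64 = $6,634.56
Monthly = $6,634.56 ÷ 12 = $552.88
Monthly shortage recovery: $923.76 / 24 = $38.49
New monthly escrow = $552.88 + $38.49 = $591.37

$591.37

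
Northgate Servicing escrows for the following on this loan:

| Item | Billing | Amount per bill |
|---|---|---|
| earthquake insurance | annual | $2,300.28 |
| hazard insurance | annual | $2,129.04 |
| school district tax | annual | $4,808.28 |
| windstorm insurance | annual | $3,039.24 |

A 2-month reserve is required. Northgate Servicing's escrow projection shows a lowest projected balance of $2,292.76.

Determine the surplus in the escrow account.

$246.62

Earthquake insurance — $2,300.28
Hazard insurance — $2,129.04
School district tax — $4,808.28
Windstorm insurance — $3,039.24
Yearly total = $2,300.28 + $2,129.04 + $4,808.28 + $3,039.24 = $12,276.84
Monthly = $12,276.84 ÷ 12 = $1,023.07
Required cushion = 2 × $1,023.07 = $2,046.14
Surplus = $2,292.76 − $2,046.14 = $246.62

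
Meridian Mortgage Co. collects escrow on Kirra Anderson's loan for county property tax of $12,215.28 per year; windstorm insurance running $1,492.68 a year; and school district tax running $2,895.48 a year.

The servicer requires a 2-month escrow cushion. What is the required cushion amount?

County property tax: $12,215.28/yr
Windstorm insurance: $1,492.68/yr
School district tax: $2,895.48/yr
Total annual escrow = $16,603.44
Base monthly escrow = $16,603.44 / 12 = $1,383.62
Cushion = 2 × $1,383.62 = $2,767.24

$2,767.24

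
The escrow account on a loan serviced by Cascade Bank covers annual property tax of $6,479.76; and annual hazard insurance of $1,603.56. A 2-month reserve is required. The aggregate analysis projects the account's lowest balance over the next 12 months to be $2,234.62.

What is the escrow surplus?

Property tax — $6,479.76 per year
Hazard insurance — $1,603.56 per year
Combined annual = $6,479.76 + $1,603.56 = $8,083.32
Base monthly escrow = $8,083.32 / 12 = $673.61
Required reserve = 2 × $673.61 = $1,347.22
Excess over cushion: $2,234.62 − $1,347.22 = $887.40

$887.40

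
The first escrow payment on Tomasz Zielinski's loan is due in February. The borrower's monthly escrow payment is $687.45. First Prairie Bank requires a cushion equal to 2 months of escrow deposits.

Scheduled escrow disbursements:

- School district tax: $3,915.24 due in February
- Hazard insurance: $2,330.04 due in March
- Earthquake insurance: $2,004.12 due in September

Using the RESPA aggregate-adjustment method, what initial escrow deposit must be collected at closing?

Cushion = 2 × $687.45 = $1,374.90
Trial balance (start $0, +$687.45 each month, − disbursements):
  Feb: +$687.45 − $3,915.24 → -$3,227.79
  Mar: +$687.45 − $2,330.04 → -$4,870.38
  Apr: +$687.45 → -$4,182.93
  May: +$687.45 → -$3,495.48
  Jun: +$687.45 → -$2,808.03
  Jul: +$687.45 → -$2,120.58
  Aug: +$687.45 → -$1,433.13
  Sep: +$687.45 − $2,004.12 → -$2,749.80
  Oct: +$687.45 → -$2,062.35
  Nov: +$687.45 → -$1,374.90
  Dec: +$687.45 → -$687.45
  Jan: +$687.45 → $0.00
Lowest trial balance = -$4,870.38 (Mar)
Initial deposit = cushion − low point = $1,374.90 − (-$4,870.38) = $6,245.28

$6,245.28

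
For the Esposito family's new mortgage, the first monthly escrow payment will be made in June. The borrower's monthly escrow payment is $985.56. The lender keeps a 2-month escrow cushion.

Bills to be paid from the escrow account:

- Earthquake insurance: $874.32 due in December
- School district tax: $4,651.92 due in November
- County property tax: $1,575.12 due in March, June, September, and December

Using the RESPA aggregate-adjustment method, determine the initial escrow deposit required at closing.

Cushion = 2 × $985.56 = $1,971.12
Trial balance (start $0, +$985.56 each month, − disbursements):
  Jun: +$985.56 − $1,575.12 → -$589.56
  Jul: +$985.56 → $396.00
  Aug: +$985.56 → $1,381.56
  Sep: +$985.56 − $1,575.12 → $792.00
  Oct: +$985.56 → $1,777.56
  Nov: +$985.56 − $4,651.92 → -$1,888.80
  Dec: +$985.56 − $2,449.44 → -$3,352.68
  Jan: +$985.56 → -$2,367.12
  Feb: +$985.56 → -$1,381.56
  Mar: +$985.56 − $1,575.12 → -$1,971.12
  Apr: +$985.56 → -$985.56
  May: +$985.56 → $0.00
Lowest trial balance = -$3,352.68 (Dec)
Initial deposit = cushion − low point = $1,971.12 − (-$3,352.68) = $5,323.80

$5,323.80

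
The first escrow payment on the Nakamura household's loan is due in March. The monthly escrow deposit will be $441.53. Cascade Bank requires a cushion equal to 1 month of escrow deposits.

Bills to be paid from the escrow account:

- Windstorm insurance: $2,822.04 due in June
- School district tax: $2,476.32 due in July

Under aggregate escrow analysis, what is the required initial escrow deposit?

$3,532.24

Cushion = 1 × $441.53 = $441.53
Trial balance (start $0, +$441.53 each month, − disbursements):
  Mar: +$441.53 → $441.53
  Apr: +$441.53 → $883.06
  May: +$441.53 → $1,324.59
  Jun: +$441.53 − $2,822.04 → -$1,055.92
  Jul: +$441.53 − $2,476.32 → -$3,090.71
  Aug: +$441.53 → -$2,649.18
  Sep: +$441.53 → -$2,207.65
  Oct: +$441.53 → -$1,766.12
  Nov: +$441.53 → -$1,324.59
  Dec: +$441.53 → -$883.06
  Jan: +$441.53 → -$441.53
  Feb: +$441.53 → $0.00
Lowest trial balance = -$3,090.71 (Jul)
Initial deposit = cushion − low point = $441.53 − (-$3,090.71) = $3,532.24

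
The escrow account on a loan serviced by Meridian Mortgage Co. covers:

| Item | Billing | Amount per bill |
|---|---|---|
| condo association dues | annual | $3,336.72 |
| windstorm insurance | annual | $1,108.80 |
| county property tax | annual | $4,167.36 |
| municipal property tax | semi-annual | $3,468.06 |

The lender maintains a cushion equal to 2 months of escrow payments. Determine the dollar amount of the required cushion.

Condo association dues — $3,336.72/yr
Windstorm insurance — $1,108.80/yr
County property tax — $4,167.36/yr
Municipal property tax — $3,468.06 × 2 = $6,936.12/yr
Annual escrow total = $3,336.72 + $1,108.80 + $4,167.36 + $6,936.12 = $15,549.00
Monthly escrow = $15,549.00 ÷ 12 = $1,295.75
Required cushion = 2 × $1,295.75 = $2,591.50

$2,591.50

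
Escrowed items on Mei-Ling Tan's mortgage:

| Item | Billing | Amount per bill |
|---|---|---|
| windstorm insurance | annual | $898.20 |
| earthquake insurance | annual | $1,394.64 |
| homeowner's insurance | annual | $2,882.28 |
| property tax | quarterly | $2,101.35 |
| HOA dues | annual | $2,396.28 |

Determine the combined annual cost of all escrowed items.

Windstorm insurance — $898.20/yr
Earthquake insurance — $1,394.64/yr
Homeowner's insurance — $2,882.28/yr
Property tax — $2,101.35 × 4 = $8,405.40/yr
HOA dues — $2,396.28/yr
Yearly total = $898.20 + $1,394.64 + $2,882.28 + $8,405.40 + $2,396.28 = $15,976.80

$15,976.80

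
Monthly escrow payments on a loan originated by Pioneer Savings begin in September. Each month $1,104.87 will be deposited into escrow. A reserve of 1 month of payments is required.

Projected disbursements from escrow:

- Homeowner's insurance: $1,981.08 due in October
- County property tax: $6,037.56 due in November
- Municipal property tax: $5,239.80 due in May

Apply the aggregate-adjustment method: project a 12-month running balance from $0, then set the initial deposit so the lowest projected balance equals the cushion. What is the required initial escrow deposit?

Cushion = 1 × $1,104.87 = $1,104.87
Trial balance (start $0, +$1,104.87 each month, − disbursements):
  Sep: +$1,104.87 → $1,104.87
  Oct: +$1,104.87 − $1,981.08 → $228.66
  Nov: +$1,104.87 − $6,037.56 → -$4,704.03
  Dec: +$1,104.87 → -$3,599.16
  Jan: +$1,104.87 → -$2,494.29
  Feb: +$1,104.87 → -$1,389.42
  Mar: +$1,104.87 → -$284.55
  Apr: +$1,104.87 → $820.32
  May: +$1,104.87 − $5,239.80 → -$3,314.61
  Jun: +$1,104.87 → -$2,209.74
  Jul: +$1,104.87 → -$1,104.87
  Aug: +$1,104.87 → $0.00
Lowest trial balance = -$4,704.03 (Nov)
Initial deposit = cushion − low point = $1,104.87 − (-$4,704.03) = $5,808.90

$5,808.90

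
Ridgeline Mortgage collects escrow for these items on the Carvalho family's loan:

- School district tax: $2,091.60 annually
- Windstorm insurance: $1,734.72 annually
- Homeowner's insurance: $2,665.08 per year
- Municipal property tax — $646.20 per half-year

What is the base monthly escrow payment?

School district tax = $2,091.60 annually
Windstorm insurance = $1,734.72 annually
Homeowner's insurance = $2,665.08 annually
Municipal property tax = $646.20 × 2 = $1,292.40 annually
Combined annual = $2,091.60 + $1,734.72 + $2,665.08 + $1,292.40 = $7,783.80
Monthly = $7,783.80 ÷ 12 = $648.65

$648.65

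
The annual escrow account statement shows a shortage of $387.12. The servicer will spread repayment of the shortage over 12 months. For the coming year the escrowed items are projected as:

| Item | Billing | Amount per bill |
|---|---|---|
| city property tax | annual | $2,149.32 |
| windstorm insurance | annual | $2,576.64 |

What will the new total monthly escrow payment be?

$426.09

City property tax = $2,149.32/yr
Windstorm insurance = $2,576.64/yr
Annual escrow total = $2,149.32 + $2,576.64 = $4,725.96
Monthly = $4,725.96 ÷ 12 = $393.83
Shortage per month = $387.12 / 12 = $32.26
New monthly escrow = $393.83 + $32.26 = $426.09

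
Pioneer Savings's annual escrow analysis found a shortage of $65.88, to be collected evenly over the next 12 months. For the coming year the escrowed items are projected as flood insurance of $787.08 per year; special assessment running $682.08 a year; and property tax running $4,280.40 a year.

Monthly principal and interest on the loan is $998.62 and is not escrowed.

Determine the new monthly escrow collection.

Flood insurance: $787.08
Special assessment: $682.08
Property tax: $4,280.40
Total per year = $787.08 + $682.08 + $4,280.40 = $5,749.56
Monthly escrow = $5,749.56 ÷ 12 = $479.13
Monthly shortage recovery: $65.88 ÷ 12 = $5.49
New monthly escrow = $479.13 + $5.49 = $484.62

$484.62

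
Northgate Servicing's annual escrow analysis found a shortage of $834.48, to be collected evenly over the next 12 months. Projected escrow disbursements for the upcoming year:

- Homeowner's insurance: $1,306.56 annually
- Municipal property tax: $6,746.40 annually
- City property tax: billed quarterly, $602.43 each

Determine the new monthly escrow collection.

$941.43

Homeowner's insurance = $1,306.56/yr
Municipal property tax = $6,746.40/yr
City property tax = $602.43 × 4 = $2,409.72/yr
Annual escrow total = $1,306.56 + $6,746.40 + $2,409.72 = $10,462.68
Monthly escrow = $10,462.68 / 12 = $871.89
Monthly shortage recovery: $834.48 / 12 = $69.54
Adjusted monthly = $871.89 + $69.54 = $941.43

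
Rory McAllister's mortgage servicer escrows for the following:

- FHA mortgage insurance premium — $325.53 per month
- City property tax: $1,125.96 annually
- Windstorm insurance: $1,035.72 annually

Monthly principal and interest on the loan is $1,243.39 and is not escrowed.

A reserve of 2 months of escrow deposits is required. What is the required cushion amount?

$1,011.34

FHA mortgage insurance premium: $325.53 × 12 = $3,906.36 per year
City property tax: $1,125.96 per year
Windstorm insurance: $1,035.72 per year
Yearly total = $3,906.36 + $1,125.96 + $1,035.72 = $6,068.04
Monthly escrow = $6,068.04 / 12 = $505.67
Cushion = 2 × $505.67 = $1,011.34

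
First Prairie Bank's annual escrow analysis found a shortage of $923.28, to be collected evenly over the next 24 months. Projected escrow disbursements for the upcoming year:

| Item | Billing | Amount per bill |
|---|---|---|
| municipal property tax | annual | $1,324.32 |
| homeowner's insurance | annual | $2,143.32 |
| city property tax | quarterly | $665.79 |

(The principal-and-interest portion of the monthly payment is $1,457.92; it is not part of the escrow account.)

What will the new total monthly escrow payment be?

$549.37

Municipal property tax = $1,324.32 per year
Homeowner's insurance = $2,143.32 per year
City property tax = $665.79 × 4 = $2,663.16 per year
Annual escrow total = $1,324.32 + $2,143.32 + $2,663.16 = $6,130.80
Base monthly escrow = $6,130.80 / 12 = $510.90
Shortage spread = $923.28 ÷ 24 = $38.47/mo
Adjusted monthly = $510.90 + $38.47 = $549.37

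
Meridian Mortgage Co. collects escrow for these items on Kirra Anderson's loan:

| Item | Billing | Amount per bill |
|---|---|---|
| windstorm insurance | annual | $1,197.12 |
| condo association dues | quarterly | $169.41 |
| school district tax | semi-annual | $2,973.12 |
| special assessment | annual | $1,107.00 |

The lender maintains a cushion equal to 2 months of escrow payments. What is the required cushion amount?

$1,488.00

Windstorm insurance = $1,197.12 per year
Condo association dues = $169.41 × 4 = $677.64 per year
School district tax = $2,973.12 × 2 = $5,946.24 per year
Special assessment = $1,107.00 per year
Total annual escrow = $1,197.12 + $677.64 + $5,946.24 + $1,107.00 = $8,928.00
Monthly escrow = $8,928.00 / 12 = $744.00
Required cushion = 2 × $744.00 = $1,488.00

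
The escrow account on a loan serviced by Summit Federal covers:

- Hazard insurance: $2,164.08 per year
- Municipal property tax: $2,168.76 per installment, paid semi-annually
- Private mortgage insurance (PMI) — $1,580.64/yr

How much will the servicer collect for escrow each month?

$673.52

Hazard insurance = $2,164.08
Municipal property tax = $2,168.76 × 2 = $4,337.52
Private mortgage insurance (PMI) = $1,580.64
Total per year = $2,164.08 + $4,337.52 + $1,580.64 = $8,082.24
Monthly = $8,082.24 ÷ 12 = $673.52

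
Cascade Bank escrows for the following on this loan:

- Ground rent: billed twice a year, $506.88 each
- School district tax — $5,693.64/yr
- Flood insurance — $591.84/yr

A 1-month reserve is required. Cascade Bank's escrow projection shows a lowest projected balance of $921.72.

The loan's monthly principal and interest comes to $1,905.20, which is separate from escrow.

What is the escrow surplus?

$313.45

Ground rent: $506.88 × 2 = $1,013.76 annually
School district tax: $5,693.64 annually
Flood insurance: $591.84 annually
Total per year = $7,299.24
Per month = $7,299.24 / 12 = $608.27
Cushion = 1 × $608.27 = $608.27
Surplus = $921.72 − $608.27 = $313.45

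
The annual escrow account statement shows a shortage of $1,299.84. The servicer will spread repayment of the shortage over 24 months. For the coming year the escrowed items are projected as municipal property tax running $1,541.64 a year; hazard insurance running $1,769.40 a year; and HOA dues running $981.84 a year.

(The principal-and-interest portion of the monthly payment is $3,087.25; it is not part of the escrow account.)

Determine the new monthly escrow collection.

Municipal property tax: $1,541.64
Hazard insurance: $1,769.40
HOA dues: $981.84
Yearly total = $1,541.64 + $1,769.40 + $981.84 = $4,292.88
Monthly = $4,292.88 ÷ 12 = $357.74
Shortage per month = $1,299.84 / 24 = $54.16
New monthly escrow = $357.74 + $54.16 = $411.90

$411.90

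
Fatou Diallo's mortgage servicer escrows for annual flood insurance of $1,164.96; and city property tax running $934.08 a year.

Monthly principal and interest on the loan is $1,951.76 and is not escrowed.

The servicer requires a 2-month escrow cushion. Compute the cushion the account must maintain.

$349.84

Flood insurance: $1,164.96/yr
City property tax: $934.08/yr
Total per year = $1,164.96 + $934.08 = $2,099.04
Base monthly escrow = $2,099.04 ÷ 12 = $174.92
Cushion = 2 × $174.92 = $349.84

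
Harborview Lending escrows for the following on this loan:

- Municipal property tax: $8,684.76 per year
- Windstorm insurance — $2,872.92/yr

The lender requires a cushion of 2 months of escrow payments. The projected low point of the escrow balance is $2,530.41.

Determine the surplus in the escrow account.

$604.13

Municipal property tax = $8,684.76 per year
Windstorm insurance = $2,872.92 per year
Annual escrow total = $11,557.68
Base monthly escrow = $11,557.68 ÷ 12 = $963.14
Required cushion = 2 × $963.14 = $1,926.28
Excess over cushion: $2,530.41 − $1,926.28 = $604.13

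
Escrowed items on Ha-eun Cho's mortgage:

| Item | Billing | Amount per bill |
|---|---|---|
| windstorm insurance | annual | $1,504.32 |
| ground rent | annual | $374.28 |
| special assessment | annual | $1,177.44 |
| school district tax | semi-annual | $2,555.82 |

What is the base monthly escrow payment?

$680.64

Windstorm insurance: $1,504.32 per year
Ground rent: $374.28 per year
Special assessment: $1,177.44 per year
School district tax: $2,555.82 × 2 = $5,111.64 per year
Annual escrow total = $8,167.68
Base monthly escrow = $8,167.68 ÷ 12 = $680.64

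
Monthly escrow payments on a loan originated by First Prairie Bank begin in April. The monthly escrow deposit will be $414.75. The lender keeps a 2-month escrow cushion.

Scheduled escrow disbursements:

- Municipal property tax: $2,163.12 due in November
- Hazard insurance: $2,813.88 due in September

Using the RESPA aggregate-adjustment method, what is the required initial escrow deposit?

$2,488.50

Cushion = 2 × $414.75 = $829.50
Trial balance (start $0, +$414.75 each month, − disbursements):
  Apr: +$414.75 → $414.75
  May: +$414.75 → $829.50
  Jun: +$414.75 → $1,244.25
  Jul: +$414.75 → $1,659.00
  Aug: +$414.75 → $2,073.75
  Sep: +$414.75 − $2,813.88 → -$325.38
  Oct: +$414.75 → $89.37
  Nov: +$414.75 − $2,163.12 → -$1,659.00
  Dec: +$414.75 → -$1,244.25
  Jan: +$414.75 → -$829.50
  Feb: +$414.75 → -$414.75
  Mar: +$414.75 → $0.00
Lowest trial balance = -$1,659.00 (Nov)
Initial deposit = cushion − low point = $829.50 − (-$1,659.00) = $2,488.50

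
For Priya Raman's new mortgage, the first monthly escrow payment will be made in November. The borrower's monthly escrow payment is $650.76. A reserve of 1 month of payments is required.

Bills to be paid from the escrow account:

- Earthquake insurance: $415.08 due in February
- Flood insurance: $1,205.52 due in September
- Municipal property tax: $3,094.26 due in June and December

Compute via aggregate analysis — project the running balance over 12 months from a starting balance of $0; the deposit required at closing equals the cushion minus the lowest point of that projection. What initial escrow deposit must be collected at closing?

Cushion = 1 × $650.76 = $650.76
Trial balance (start $0, +$650.76 each month, − disbursements):
  Nov: +$650.76 → $650.76
  Dec: +$650.76 − $3,094.26 → -$1,792.74
  Jan: +$650.76 → -$1,141.98
  Feb: +$650.76 − $415.08 → -$906.30
  Mar: +$650.76 → -$255.54
  Apr: +$650.76 → $395.22
  May: +$650.76 → $1,045.98
  Jun: +$650.76 − $3,094.26 → -$1,397.52
  Jul: +$650.76 → -$746.76
  Aug: +$650.76 → -$96.00
  Sep: +$650.76 − $1,205.52 → -$650.76
  Oct: +$650.76 → $0.00
Lowest trial balance = -$1,792.74 (Dec)
Initial deposit = cushion − low point = $650.76 − (-$1,792.74) = $2,443.50

$2,443.50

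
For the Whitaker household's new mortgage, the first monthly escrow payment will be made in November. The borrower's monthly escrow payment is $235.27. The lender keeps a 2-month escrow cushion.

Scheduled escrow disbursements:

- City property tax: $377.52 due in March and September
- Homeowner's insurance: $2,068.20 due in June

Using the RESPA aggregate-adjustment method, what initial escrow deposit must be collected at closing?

Cushion = 2 × $235.27 = $470.54
Trial balance (start $0, +$235.27 each month, − disbursements):
  Nov: +$235.27 → $235.27
  Dec: +$235.27 → $470.54
  Jan: +$235.27 → $705.81
  Feb: +$235.27 → $941.08
  Mar: +$235.27 − $377.52 → $798.83
  Apr: +$235.27 → $1,034.10
  May: +$235.27 → $1,269.37
  Jun: +$235.27 − $2,068.20 → -$563.56
  Jul: +$235.27 → -$328.29
  Aug: +$235.27 → -$93.02
  Sep: +$235.27 − $377.52 → -$235.27
  Oct: +$235.27 → $0.00
Lowest trial balance = -$563.56 (Jun)
Initial deposit = cushion − low point = $470.54 − (-$563.56) = $1,034.10

$1,034.10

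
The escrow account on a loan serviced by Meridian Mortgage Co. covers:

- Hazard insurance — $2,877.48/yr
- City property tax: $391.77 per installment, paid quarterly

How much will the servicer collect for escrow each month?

Hazard insurance: $2,877.48 per year
City property tax: $391.77 × 4 = $1,567.08 per year
Yearly total = $2,877.48 + $1,567.08 = $4,444.56
Per month = $4,444.56 ÷ 12 = $370.38

$370.38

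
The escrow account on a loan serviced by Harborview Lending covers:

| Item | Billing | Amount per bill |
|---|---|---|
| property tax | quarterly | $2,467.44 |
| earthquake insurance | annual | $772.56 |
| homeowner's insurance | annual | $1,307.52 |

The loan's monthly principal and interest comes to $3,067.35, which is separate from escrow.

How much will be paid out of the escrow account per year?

Property tax = $2,467.44 × 4 = $9,869.76
Earthquake insurance = $772.56
Homeowner's insurance = $1,307.52
Total per year = $9,869.76 + $772.56 + $1,307.52 = $11,949.84

$11,949.84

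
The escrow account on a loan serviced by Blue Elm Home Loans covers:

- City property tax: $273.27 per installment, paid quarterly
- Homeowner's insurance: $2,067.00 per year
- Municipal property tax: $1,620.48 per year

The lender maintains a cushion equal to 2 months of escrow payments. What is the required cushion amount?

City property tax — $273.27 × 4 = $1,093.08 annually
Homeowner's insurance — $2,067.00 annually
Municipal property tax — $1,620.48 annually
Total annual escrow = $1,093.08 + $2,067.00 + $1,620.48 = $4,780.56
Monthly = $4,780.56 ÷ 12 = $398.38
Reserve = 2 × $398.38 = $796.76

$796.76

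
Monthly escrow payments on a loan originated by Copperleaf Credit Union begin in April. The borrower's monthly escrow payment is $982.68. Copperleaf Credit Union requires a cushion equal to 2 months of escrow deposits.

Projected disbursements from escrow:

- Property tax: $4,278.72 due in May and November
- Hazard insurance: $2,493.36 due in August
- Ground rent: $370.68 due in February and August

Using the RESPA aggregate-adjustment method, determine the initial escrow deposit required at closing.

$5,525.40

Cushion = 2 × $982.68 = $1,965.36
Trial balance (start $0, +$982.68 each month, − disbursements):
  Apr: +$982.68 → $982.68
  May: +$982.68 − $4,278.72 → -$2,313.36
  Jun: +$982.68 → -$1,330.68
  Jul: +$982.68 → -$348.00
  Aug: +$982.68 − $2,864.04 → -$2,229.36
  Sep: +$982.68 → -$1,246.68
  Oct: +$982.68 → -$264.00
  Nov: +$982.68 − $4,278.72 → -$3,560.04
  Dec: +$982.68 → -$2,577.36
  Jan: +$982.68 → -$1,594.68
  Feb: +$982.68 − $370.68 → -$982.68
  Mar: +$982.68 → $0.00
Lowest trial balance = -$3,560.04 (Nov)
Initial deposit = cushion − low point = $1,965.36 − (-$3,560.04) = $5,525.40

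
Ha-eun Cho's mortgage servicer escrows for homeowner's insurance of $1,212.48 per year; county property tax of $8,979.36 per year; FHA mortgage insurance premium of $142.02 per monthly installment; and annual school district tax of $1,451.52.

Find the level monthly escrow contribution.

Homeowner's insurance = $1,212.48 annually
County property tax = $8,979.36 annually
FHA mortgage insurance premium = $142.02 × 12 = $1,704.24 annually
School district tax = $1,451.52 annually
Total per year = $1,212.48 + $8,979.36 + $1,704.24 + $1,451.52 = $13,347.60
Per month = $13,347.60 ÷ 12 = $1,112.30

$1,112.30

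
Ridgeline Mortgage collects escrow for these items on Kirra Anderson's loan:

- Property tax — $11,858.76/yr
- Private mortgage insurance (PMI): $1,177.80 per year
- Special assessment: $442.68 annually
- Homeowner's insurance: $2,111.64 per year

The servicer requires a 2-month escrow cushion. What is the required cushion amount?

$2,598.48

Property tax = $11,858.76 per year
Private mortgage insurance (PMI) = $1,177.80 per year
Special assessment = $442.68 per year
Homeowner's insurance = $2,111.64 per year
Annual escrow total = $15,590.88
Monthly escrow = $15,590.88 ÷ 12 = $1,299.24
Reserve = 2 × $1,299.24 = $2,598.48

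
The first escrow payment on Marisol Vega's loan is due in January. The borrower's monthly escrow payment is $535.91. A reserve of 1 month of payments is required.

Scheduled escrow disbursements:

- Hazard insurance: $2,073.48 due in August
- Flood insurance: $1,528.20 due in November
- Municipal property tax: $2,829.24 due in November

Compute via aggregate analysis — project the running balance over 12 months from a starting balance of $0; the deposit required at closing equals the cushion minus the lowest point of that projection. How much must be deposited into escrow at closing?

$1,071.82

Cushion = 1 × $535.91 = $535.91
Trial balance (start $0, +$535.91 each month, − disbursements):
  Jan: +$535.91 → $535.91
  Feb: +$535.91 → $1,071.82
  Mar: +$535.91 → $1,607.73
  Apr: +$535.91 → $2,143.64
  May: +$535.91 → $2,679.55
  Jun: +$535.91 → $3,215.46
  Jul: +$535.91 → $3,751.37
  Aug: +$535.91 − $2,073.48 → $2,213.80
  Sep: +$535.91 → $2,749.71
  Oct: +$535.91 → $3,285.62
  Nov: +$535.91 − $4,357.44 → -$535.91
  Dec: +$535.91 → $0.00
Lowest trial balance = -$535.91 (Nov)
Initial deposit = cushion − low point = $535.91 − (-$535.91) = $1,071.82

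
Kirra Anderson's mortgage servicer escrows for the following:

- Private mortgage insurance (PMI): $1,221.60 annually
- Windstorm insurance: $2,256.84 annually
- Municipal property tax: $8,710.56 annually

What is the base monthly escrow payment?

$1,015.75

Private mortgage insurance (PMI): $1,221.60 per year
Windstorm insurance: $2,256.84 per year
Municipal property tax: $8,710.56 per year
Annual escrow total = $1,221.60 + $2,256.84 + $8,710.56 = $12,189.00
Base monthly escrow = $12,189.00 ÷ 12 = $1,015.75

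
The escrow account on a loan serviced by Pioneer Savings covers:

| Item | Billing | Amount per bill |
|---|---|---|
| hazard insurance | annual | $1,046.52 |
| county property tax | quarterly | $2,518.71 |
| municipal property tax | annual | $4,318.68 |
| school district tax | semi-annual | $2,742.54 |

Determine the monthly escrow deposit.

Hazard insurance — $1,046.52 per year
County property tax — $2,518.71 × 4 = $10,074.84 per year
Municipal property tax — $4,318.68 per year
School district tax — $2,742.54 × 2 = $5,485.08 per year
Annual escrow total = $1,046.52 + $10,074.84 + $4,318.68 + $5,485.08 = $20,925.12
Monthly escrow = $20,925.12 / 12 = $1,743.76

$1,743.76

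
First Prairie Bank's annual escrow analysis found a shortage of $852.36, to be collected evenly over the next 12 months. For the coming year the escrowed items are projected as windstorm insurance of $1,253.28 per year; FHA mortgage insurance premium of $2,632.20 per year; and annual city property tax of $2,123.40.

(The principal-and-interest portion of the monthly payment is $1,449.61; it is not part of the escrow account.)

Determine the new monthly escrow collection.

$571.77

Windstorm insurance — $1,253.28
FHA mortgage insurance premium — $2,632.20
City property tax — $2,123.40
Yearly total = $1,253.28 + $2,632.20 + $2,123.40 = $6,008.88
Per month = $6,008.88 ÷ 12 = $500.74
Shortage per month = $852.36 ÷ 12 = $71.03
New monthly escrow = $500.74 + $71.03 = $571.77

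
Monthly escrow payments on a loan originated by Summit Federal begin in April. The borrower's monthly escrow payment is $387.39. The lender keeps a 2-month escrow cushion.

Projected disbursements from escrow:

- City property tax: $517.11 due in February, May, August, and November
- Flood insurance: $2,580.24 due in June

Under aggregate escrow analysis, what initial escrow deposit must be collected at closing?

$2,709.96

Cushion = 2 × $387.39 = $774.78
Trial balance (start $0, +$387.39 each month, − disbursements):
  Apr: +$387.39 → $387.39
  May: +$387.39 − $517.11 → $257.67
  Jun: +$387.39 − $2,580.24 → -$1,935.18
  Jul: +$387.39 → -$1,547.79
  Aug: +$387.39 − $517.11 → -$1,677.51
  Sep: +$387.39 → -$1,290.12
  Oct: +$387.39 → -$902.73
  Nov: +$387.39 − $517.11 → -$1,032.45
  Dec: +$387.39 → -$645.06
  Jan: +$387.39 → -$257.67
  Feb: +$387.39 − $517.11 → -$387.39
  Mar: +$387.39 → $0.00
Lowest trial balance = -$1,935.18 (Jun)
Initial deposit = cushion − low point = $774.78 − (-$1,935.18) = $2,709.96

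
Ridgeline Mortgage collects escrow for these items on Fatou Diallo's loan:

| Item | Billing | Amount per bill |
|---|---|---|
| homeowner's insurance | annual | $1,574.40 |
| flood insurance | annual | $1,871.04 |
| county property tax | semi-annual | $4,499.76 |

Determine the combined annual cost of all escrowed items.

Homeowner's insurance — $1,574.40
Flood insurance — $1,871.04
County property tax — $4,499.76 × 2 = $8,999.52
Total annual escrow = $1,574.40 + $1,871.04 + $8,999.52 = $12,444.96

$12,444.96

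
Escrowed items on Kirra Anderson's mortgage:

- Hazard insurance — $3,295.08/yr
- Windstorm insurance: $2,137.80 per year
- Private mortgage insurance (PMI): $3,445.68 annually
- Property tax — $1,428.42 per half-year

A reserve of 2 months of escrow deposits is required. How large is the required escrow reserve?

Hazard insurance = $3,295.08/yr
Windstorm insurance = $2,137.80/yr
Private mortgage insurance (PMI) = $3,445.68/yr
Property tax = $1,428.42 × 2 = $2,856.84/yr
Annual escrow total = $3,295.08 + $2,137.80 + $3,445.68 + $2,856.84 = $11,735.40
Monthly escrow = $11,735.40 / 12 = $977.95
Cushion = 2 × $977.95 = $1,955.90

$1,955.90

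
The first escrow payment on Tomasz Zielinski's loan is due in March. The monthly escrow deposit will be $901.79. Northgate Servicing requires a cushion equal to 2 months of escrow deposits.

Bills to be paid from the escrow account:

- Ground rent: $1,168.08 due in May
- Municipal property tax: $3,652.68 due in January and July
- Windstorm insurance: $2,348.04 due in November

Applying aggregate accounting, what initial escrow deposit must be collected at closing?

Cushion = 2 × $901.79 = $1,803.58
Trial balance (start $0, +$901.79 each month, − disbursements):
  Mar: +$901.79 → $901.79
  Apr: +$901.79 → $1,803.58
  May: +$901.79 − $1,168.08 → $1,537.29
  Jun: +$901.79 → $2,439.08
  Jul: +$901.79 − $3,652.68 → -$311.81
  Aug: +$901.79 → $589.98
  Sep: +$901.79 → $1,491.77
  Oct: +$901.79 → $2,393.56
  Nov: +$901.79 − $2,348.04 → $947.31
  Dec: +$901.79 → $1,849.10
  Jan: +$901.79 − $3,652.68 → -$901.79
  Feb: +$901.79 → $0.00
Lowest trial balance = -$901.79 (Jan)
Initial deposit = cushion − low point = $1,803.58 − (-$901.79) = $2,705.37

$2,705.37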